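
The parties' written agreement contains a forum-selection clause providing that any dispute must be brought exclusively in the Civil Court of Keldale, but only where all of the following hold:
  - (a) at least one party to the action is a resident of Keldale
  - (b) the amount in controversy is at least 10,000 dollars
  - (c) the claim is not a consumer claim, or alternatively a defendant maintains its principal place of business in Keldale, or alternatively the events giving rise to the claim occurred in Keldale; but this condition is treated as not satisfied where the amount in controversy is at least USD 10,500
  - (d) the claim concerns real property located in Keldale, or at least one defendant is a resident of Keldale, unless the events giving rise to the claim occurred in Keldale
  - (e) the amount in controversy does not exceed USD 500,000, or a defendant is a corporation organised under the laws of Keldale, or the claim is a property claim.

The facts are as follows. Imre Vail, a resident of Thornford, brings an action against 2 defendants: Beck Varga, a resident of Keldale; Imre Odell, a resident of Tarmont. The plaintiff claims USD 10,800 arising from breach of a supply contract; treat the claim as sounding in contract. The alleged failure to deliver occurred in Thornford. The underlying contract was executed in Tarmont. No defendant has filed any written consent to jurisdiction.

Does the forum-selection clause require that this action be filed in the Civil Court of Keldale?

No

The Civil Court of Keldale:
  (a) Beck Varga resides in Keldale. Condition met.
  (b) The amount in controversy is USD 10,800, which meets the $10,000 floor. Condition met.
  (c) The claim is a contract claim, not a consumer claim — that alternative is enough. However, the amount in controversy is $10,800, which meets the 10,500 dollars floor, which falls within the stated exception and so defeats the condition. Fails.
  (d) Beck Varga resides in Keldale, so one alternative holds. Satisfied.
  (e) The amount in controversy is $10,800, within the $500,000 ceiling, which satisfies one of the alternatives. Met.
  → The clause does not apply.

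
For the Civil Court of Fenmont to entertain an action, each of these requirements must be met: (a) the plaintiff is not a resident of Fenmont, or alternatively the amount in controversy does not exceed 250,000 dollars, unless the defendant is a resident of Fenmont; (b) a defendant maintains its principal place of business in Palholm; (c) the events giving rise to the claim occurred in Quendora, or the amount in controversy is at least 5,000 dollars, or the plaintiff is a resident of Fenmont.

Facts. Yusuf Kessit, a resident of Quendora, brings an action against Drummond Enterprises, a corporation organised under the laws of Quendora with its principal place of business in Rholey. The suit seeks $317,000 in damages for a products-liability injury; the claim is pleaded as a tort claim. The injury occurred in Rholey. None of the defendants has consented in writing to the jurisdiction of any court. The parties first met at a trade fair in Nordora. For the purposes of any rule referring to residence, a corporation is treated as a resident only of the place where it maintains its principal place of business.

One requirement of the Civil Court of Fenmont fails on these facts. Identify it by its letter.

(b)

The Civil Court of Fenmont:
  (a) The plaintiff resides in Quendora, which is not Fenmont, so one alternative holds. Condition met.
  (b) The corporate defendant(s) have their principal place of business in Rholey, not Palholm. Not met.
  (c) The amount in controversy is $317,000, which meets the 5,000 dollars floor, so this disjunct is met. Met.
Only condition (b) fails.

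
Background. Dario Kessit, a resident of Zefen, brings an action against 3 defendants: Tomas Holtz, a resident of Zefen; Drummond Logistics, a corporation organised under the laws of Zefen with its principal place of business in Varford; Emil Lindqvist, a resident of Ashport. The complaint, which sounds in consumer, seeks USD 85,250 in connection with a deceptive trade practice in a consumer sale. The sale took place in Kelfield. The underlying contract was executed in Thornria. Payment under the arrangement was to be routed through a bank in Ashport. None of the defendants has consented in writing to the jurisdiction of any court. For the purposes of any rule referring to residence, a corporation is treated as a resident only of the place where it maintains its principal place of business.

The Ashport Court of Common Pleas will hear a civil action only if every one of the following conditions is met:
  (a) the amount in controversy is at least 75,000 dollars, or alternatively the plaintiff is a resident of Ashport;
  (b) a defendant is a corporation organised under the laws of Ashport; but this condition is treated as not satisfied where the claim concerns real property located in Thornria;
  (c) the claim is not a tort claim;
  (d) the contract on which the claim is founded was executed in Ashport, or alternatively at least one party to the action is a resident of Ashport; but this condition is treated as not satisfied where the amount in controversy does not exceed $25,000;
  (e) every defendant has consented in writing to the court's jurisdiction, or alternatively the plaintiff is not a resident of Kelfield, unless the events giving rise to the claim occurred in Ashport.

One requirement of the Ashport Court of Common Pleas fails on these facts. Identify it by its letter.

(b)

The Ashport Court of Common Pleas:
  (a) The amount in controversy is 85,250 dollars, which meets the USD 75,000 floor, which satisfies one of the alternatives. Condition met.
  (b) The corporate defendant(s) are organised in Zefen, not Ashport. Condition not met.
  (c) The claim is a consumer claim, not a tort claim. Condition met.
  (d) Emil Lindqvist resides in Ashport, which satisfies one of the alternatives. And the carve-out is inapplicable — the amount in controversy is 85,250 dollars, above the 25,000 dollars ceiling. Satisfied.
  (e) The plaintiff resides in Zefen, which is not Kelfield — that alternative is enough. Condition met.
Only condition (b) fails.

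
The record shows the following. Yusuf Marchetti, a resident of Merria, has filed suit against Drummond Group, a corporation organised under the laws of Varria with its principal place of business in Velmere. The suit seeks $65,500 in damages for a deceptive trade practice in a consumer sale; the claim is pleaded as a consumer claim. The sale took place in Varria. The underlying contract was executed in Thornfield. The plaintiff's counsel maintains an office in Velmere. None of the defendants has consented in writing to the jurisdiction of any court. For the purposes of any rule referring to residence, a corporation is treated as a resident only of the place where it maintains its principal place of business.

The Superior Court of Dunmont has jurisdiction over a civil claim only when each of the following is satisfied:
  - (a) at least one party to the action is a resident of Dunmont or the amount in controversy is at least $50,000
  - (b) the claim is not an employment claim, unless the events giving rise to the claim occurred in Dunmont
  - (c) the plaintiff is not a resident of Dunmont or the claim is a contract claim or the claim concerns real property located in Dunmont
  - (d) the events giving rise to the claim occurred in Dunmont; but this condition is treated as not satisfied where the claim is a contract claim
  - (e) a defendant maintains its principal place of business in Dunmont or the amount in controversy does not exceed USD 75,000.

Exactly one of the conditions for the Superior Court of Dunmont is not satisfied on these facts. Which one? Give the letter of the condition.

(d)

The Superior Court of Dunmont:
  (a) The amount in controversy is USD 65,500, which meets the $50,000 floor, so this disjunct is met. Met.
  (b) The claim is a consumer claim, not an employment claim. Satisfied.
  (c) The plaintiff resides in Merria, which is not Dunmont, so one alternative holds. Met.
  (d) The operative events occurred in Varria, not Dunmont. Condition not met.
  (e) The amount in controversy is 65,500 dollars, within the 75,000 dollars ceiling — that alternative is enough. Condition met.
Only condition (d) fails.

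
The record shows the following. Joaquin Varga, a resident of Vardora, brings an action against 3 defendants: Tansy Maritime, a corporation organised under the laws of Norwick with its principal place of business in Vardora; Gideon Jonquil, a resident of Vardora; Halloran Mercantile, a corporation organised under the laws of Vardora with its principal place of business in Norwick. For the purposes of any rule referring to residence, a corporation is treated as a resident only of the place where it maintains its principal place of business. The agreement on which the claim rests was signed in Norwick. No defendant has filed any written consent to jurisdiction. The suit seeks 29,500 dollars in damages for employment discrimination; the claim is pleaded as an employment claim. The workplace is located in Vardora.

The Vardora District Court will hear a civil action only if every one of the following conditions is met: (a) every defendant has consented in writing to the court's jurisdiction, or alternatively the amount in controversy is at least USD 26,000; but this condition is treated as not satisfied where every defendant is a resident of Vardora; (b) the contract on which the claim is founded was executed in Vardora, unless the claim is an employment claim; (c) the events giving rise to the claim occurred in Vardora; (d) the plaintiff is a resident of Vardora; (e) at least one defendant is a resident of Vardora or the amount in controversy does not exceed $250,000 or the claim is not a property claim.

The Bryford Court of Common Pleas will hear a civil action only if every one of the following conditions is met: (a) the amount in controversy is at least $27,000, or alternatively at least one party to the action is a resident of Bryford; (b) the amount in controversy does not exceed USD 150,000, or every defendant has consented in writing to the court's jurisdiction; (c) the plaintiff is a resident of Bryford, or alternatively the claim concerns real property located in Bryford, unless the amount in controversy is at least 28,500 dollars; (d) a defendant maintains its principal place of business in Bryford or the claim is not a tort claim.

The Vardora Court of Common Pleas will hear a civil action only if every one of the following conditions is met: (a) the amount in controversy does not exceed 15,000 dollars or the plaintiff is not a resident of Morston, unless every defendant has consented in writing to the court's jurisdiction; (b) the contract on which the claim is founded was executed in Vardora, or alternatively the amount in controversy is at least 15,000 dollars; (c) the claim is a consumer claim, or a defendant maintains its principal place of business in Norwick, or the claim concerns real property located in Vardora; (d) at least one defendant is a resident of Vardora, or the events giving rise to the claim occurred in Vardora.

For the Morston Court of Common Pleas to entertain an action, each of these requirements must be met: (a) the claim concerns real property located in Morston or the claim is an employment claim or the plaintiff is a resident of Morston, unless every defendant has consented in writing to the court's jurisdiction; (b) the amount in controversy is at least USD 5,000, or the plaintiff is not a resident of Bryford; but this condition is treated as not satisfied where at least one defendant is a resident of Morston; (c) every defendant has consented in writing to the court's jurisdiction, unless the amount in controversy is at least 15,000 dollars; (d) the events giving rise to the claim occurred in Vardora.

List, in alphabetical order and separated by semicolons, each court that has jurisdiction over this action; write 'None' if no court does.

the Bryford Court of Common Pleas; the Morston Court of Common Pleas; the Vardora Court of Common Pleas; the Vardora District Court

The Vardora District Court:
  (a) The amount in controversy is $29,500, which meets the 26,000 dollars floor, so this disjunct is met. And the carve-out is inapplicable — the defendants reside as follows — Tansy Maritime in Vardora, Gideon Jonquil in Vardora, Halloran Mercantile in Norwick — not all in Vardora. Met.
  (b) The contract was executed in Norwick, not Vardora. But the claim is an employment claim, and the 'unless' clause therefore excuses the requirement. Satisfied.
  (c) The operative events occurred in Vardora. Met.
  (d) The plaintiff resides in Vardora. Met.
  (e) Tansy Maritime resides in Vardora, so this disjunct is met. Satisfied.
  → The court has jurisdiction.
The Bryford Court of Common Pleas:
  (a) The amount in controversy is 29,500 dollars, which meets the 27,000 dollars floor, so one alternative holds. Satisfied.
  (b) The amount in controversy is USD 29,500, within the 150,000 dollars ceiling, so one alternative holds. Satisfied.
  (c) The plaintiff resides in Vardora, not Bryford; the claim does not concern real property — no alternative holds. But the amount in controversy is $29,500, which meets the 28,500 dollars floor, and the 'unless' clause therefore excuses the requirement. Condition met.
  (d) The claim is an employment claim, not a tort claim — that alternative is enough. Met.
  → The court has jurisdiction.
The Vardora Court of Common Pleas:
  (a) The plaintiff resides in Vardora, which is not Morston, so one alternative holds. Satisfied.
  (b) The amount in controversy is USD 29,500, which meets the 15,000 dollars floor, which satisfies one of the alternatives. Satisfied.
  (c) Halloran Mercantile has its principal place of business in Norwick, which satisfies one of the alternatives. Satisfied.
  (d) Tansy Maritime resides in Vardora, so this disjunct is met. Met.
  → Jurisdiction lies.
The Morston Court of Common Pleas:
  (a) The claim is an employment claim — that alternative is enough. Condition met.
  (b) The amount in controversy is $29,500, which meets the USD 5,000 floor — that alternative is enough. And the carve-out is inapplicable — no defendant resides in Morston (they reside in Vardora, Vardora, Norwick). Met.
  (c) No such written consent has been filed. But the amount in controversy is USD 29,500, which meets the USD 15,000 floor, and the 'unless' clause therefore excuses the requirement. Met.
  (d) The operative events occurred in Vardora. Condition met.
  → The court has jurisdiction.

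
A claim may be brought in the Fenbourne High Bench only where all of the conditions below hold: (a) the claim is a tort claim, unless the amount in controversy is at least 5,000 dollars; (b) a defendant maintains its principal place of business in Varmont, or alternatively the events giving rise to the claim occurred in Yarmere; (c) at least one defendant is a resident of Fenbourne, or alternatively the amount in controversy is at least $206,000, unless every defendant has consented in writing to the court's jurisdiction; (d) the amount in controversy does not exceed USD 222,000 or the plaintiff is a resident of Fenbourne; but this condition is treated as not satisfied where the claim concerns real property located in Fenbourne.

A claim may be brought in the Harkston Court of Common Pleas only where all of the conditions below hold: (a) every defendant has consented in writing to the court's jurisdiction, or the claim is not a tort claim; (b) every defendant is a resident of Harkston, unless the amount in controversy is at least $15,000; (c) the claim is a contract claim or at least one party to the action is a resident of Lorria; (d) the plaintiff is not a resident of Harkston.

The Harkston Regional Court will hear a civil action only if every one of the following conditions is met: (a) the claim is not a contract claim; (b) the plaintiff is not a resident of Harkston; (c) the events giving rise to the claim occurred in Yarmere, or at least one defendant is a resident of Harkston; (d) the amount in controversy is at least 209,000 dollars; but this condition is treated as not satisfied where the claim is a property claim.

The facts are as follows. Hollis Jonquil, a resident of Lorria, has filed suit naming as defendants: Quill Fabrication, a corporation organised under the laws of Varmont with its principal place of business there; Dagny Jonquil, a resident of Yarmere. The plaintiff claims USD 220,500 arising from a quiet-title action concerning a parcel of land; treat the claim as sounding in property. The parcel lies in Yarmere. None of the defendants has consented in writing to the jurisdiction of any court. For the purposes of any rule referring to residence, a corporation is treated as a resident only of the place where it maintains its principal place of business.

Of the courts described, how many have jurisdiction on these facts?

The Fenbourne High Bench:
  (a) The claim is a property claim, not a tort claim. But the amount in controversy is 220,500 dollars, which meets the USD 5,000 floor, and the 'unless' clause therefore excuses the requirement. Condition met.
  (b) Quill Fabrication has its principal place of business in Varmont, so one alternative holds. Met.
  (c) The amount in controversy is $220,500, which meets the $206,000 floor, so this disjunct is met. Satisfied.
  (d) The amount in controversy is $220,500, within the USD 222,000 ceiling, so one alternative holds. The carve-out does not apply: the property lies in Yarmere, not Fenbourne. Met.
  → Jurisdiction lies.
The Harkston Court of Common Pleas:
  (a) The claim is a property claim, not a tort claim, which satisfies one of the alternatives. Satisfied.
  (b) The defendants reside as follows — Quill Fabrication in Varmont, Dagny Jonquil in Yarmere — not all in Harkston. However, the amount in controversy is $220,500, which meets the 15,000 dollars floor, so the 'unless' proviso supplies this condition. Condition met.
  (c) Hollis Jonquil resides in Lorria, so one alternative holds. Met.
  (d) The plaintiff resides in Lorria, which is not Harkston. Satisfied.
  → All conditions met; jurisdiction exists.
The Harkston Regional Court:
  (a) The claim is a property claim, not a contract claim. Satisfied.
  (b) The plaintiff resides in Lorria, which is not Harkston. Satisfied.
  (c) The operative events occurred in Yarmere, which satisfies one of the alternatives. Condition met.
  (d) The amount in controversy is 220,500 dollars, which meets the $209,000 floor. However, the claim is a property claim, which falls within the stated exception and so defeats the condition. Condition not met.
  → The court lacks jurisdiction.
Courts with jurisdiction: the Fenbourne High Bench, the Harkston Court of Common Pleas — 2 in total.

2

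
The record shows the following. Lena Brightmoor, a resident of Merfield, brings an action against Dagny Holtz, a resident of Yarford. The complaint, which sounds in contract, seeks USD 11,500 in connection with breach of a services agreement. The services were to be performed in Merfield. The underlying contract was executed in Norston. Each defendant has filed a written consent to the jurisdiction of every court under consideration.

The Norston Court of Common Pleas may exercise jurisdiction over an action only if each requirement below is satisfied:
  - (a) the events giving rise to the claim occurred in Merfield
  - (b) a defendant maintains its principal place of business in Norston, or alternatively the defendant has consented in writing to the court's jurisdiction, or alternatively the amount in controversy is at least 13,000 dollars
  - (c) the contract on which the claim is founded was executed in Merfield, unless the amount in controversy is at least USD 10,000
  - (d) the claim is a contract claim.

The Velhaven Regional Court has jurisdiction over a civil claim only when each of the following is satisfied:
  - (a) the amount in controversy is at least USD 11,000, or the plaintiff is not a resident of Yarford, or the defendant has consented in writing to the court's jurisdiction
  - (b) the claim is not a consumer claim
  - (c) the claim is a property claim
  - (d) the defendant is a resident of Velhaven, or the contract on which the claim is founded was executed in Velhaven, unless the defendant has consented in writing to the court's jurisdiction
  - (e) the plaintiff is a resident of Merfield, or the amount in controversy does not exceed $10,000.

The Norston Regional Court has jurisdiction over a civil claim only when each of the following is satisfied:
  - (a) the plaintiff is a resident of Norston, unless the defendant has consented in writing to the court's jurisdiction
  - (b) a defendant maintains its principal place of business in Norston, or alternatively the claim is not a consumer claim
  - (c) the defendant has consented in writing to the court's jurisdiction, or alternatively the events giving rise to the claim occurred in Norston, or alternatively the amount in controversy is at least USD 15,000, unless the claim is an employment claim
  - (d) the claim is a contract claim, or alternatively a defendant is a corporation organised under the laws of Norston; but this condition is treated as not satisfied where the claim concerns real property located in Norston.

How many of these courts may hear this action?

The Norston Court of Common Pleas:
  (a) The operative events occurred in Merfield. Condition met.
  (b) Every defendant has filed written consent — that alternative is enough. Met.
  (c) The contract was executed in Norston, not Merfield. But the amount in controversy is $11,500, which meets the USD 10,000 floor, and the 'unless' clause therefore excuses the requirement. Satisfied.
  (d) The claim is a contract claim. Satisfied.
  → The court has jurisdiction.
The Velhaven Regional Court:
  (a) The amount in controversy is USD 11,500, which meets the $11,000 floor, which satisfies one of the alternatives. Condition met.
  (b) The claim is a contract claim, not a consumer claim. Condition met.
  (c) The claim is a contract claim, not a property claim. Not satisfied.
  (d) The defendant resides in Yarford, not Velhaven; the contract was executed in Norston, not Velhaven — none of the alternatives is met. However, every defendant has filed written consent, so the 'unless' proviso supplies this condition. Satisfied.
  (e) The plaintiff resides in Merfield, so one alternative holds. Condition met.
  → At least one condition fails; no jurisdiction.
The Norston Regional Court:
  (a) The plaintiff resides in Merfield, not Norston. However, every defendant has filed written consent, so the 'unless' proviso supplies this condition. Met.
  (b) The claim is a contract claim, not a consumer claim, so one alternative holds. Condition met.
  (c) Every defendant has filed written consent, so one alternative holds. Satisfied.
  (d) The claim is a contract claim, so this disjunct is met. The carve-out does not apply: the claim does not concern real property. Condition met.
  → The court has jurisdiction.
Courts with jurisdiction: the Norston Court of Common Pleas, the Norston Regional Court — 2 in total.

2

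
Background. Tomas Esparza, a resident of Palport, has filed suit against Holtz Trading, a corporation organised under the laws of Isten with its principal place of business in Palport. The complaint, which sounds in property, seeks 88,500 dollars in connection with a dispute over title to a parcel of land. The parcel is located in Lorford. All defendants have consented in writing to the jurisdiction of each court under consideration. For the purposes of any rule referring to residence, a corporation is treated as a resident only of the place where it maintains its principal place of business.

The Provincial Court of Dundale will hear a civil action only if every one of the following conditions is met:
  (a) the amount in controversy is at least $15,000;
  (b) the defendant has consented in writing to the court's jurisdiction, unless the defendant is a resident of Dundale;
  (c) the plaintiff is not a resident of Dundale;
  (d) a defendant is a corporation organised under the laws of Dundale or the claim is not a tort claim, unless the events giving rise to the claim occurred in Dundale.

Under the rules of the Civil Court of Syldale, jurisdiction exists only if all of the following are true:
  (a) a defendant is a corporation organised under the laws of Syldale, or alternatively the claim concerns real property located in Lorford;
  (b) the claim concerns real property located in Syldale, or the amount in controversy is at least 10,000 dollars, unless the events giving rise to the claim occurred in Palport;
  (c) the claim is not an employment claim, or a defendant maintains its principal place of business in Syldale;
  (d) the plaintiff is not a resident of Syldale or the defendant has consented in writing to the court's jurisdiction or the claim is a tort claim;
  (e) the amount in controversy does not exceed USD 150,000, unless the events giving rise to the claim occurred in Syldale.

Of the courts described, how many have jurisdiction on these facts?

The Provincial Court of Dundale:
  (a) The amount in controversy is USD 88,500, which meets the $15,000 floor. Condition met.
  (b) Every defendant has filed written consent. Satisfied.
  (c) The plaintiff resides in Palport, which is not Dundale. Condition met.
  (d) The claim is a property claim, not a tort claim, so one alternative holds. Condition met.
  → Every requirement is satisfied — jurisdiction.
The Civil Court of Syldale:
  (a) The property lies in Lorford, so one alternative holds. Satisfied.
  (b) The amount in controversy is USD 88,500, which meets the 10,000 dollars floor, so this disjunct is met. Met.
  (c) The claim is a property claim, not an employment claim, so one alternative holds. Condition met.
  (d) The plaintiff resides in Palport, which is not Syldale, which satisfies one of the alternatives. Condition met.
  (e) The amount in controversy is $88,500, within the USD 150,000 ceiling. Condition met.
  → Jurisdiction lies.
Courts with jurisdiction: the Provincial Court of Dundale, the Civil Court of Syldale — 2 in total.

2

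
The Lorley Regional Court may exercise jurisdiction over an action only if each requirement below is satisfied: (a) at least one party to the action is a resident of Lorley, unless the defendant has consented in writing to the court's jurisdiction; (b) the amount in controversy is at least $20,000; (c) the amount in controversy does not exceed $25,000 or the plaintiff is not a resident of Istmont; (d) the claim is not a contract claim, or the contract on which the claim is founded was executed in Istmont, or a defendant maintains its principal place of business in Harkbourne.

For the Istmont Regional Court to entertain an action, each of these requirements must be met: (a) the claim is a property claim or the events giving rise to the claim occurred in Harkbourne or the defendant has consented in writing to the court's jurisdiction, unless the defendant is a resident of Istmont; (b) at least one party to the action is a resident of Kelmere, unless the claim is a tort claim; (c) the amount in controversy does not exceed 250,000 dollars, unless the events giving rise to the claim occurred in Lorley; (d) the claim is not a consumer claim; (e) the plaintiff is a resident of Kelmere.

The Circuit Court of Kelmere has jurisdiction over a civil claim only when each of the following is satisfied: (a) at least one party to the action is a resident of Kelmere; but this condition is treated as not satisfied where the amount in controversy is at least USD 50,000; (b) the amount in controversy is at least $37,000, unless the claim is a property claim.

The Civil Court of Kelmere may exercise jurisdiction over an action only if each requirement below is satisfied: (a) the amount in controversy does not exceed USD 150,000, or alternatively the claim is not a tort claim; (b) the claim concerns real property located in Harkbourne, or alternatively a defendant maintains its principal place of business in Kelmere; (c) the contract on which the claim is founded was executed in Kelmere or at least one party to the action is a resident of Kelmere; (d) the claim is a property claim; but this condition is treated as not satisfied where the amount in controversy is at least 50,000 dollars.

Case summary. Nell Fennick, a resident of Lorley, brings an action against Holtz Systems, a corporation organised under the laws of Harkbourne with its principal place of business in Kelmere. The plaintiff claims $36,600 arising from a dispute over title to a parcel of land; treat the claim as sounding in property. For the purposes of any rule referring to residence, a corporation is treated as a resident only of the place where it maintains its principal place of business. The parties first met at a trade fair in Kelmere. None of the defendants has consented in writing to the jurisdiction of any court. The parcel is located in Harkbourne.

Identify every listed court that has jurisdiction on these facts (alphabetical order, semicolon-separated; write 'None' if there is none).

The Lorley Regional Court:
  (a) Nell Fennick resides in Lorley. Condition met.
  (b) The amount in controversy is 36,600 dollars, which meets the USD 20,000 floor. Condition met.
  (c) The plaintiff resides in Lorley, which is not Istmont, which satisfies one of the alternatives. Met.
  (d) The claim is a property claim, not a contract claim, so one alternative holds. Met.
  → The court has jurisdiction.
The Istmont Regional Court:
  (a) The claim is a property claim, which satisfies one of the alternatives. Condition met.
  (b) Holtz Systems resides in Kelmere. Satisfied.
  (c) The amount in controversy is $36,600, within the USD 250,000 ceiling. Satisfied.
  (d) The claim is a property claim, not a consumer claim. Satisfied.
  (e) The plaintiff resides in Lorley, not Kelmere. Condition not met.
  → The court lacks jurisdiction.
The Circuit Court of Kelmere:
  (a) Holtz Systems resides in Kelmere. And the carve-out is inapplicable — the amount in controversy is 36,600 dollars, below the $50,000 floor. Condition met.
  (b) The amount in controversy is USD 36,600, below the $37,000 floor. However, the claim is a property claim, so the 'unless' proviso supplies this condition. Condition met.
  → Jurisdiction lies.
The Civil Court of Kelmere:
  (a) The amount in controversy is $36,600, within the $150,000 ceiling, so one alternative holds. Met.
  (b) The property lies in Harkbourne, so one alternative holds. Condition met.
  (c) Holtz Systems resides in Kelmere, which satisfies one of the alternatives. Condition met.
  (d) The claim is a property claim. The exception is not triggered, since the amount in controversy is 36,600 dollars, below the 50,000 dollars floor. Met.
  → Every requirement is satisfied — jurisdiction.

the Circuit Court of Kelmere; the Civil Court of Kelmere; the Lorley Regional Court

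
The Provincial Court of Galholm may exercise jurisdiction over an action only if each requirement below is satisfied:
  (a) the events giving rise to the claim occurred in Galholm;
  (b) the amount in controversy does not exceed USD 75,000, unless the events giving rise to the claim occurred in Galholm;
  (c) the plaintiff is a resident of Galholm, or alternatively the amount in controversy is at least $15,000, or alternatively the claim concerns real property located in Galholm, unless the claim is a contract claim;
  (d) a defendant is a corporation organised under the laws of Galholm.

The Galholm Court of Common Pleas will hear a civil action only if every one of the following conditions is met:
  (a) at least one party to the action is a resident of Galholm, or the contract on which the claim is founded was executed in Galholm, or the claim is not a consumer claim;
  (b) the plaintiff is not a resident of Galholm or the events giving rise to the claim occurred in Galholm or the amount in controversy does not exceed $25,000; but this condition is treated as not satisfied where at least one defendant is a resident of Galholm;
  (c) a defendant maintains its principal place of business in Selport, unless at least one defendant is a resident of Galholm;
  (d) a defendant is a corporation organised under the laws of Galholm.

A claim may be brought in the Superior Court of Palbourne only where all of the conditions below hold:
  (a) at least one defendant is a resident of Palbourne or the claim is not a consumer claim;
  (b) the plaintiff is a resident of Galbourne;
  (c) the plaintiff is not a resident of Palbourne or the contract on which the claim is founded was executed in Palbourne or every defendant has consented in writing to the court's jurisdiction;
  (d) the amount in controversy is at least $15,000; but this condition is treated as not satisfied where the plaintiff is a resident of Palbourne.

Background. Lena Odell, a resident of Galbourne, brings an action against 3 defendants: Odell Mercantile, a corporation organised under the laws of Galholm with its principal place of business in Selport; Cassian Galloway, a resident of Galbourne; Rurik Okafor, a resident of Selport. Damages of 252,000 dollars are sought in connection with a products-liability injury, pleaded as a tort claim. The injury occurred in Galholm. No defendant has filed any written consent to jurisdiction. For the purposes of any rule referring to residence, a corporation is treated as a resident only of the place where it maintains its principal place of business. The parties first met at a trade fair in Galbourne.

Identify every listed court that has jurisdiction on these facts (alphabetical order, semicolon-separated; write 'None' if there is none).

the Galholm Court of Common Pleas; the Provincial Court of Galholm; the Superior Court of Palbourne

The Provincial Court of Galholm:
  (a) The operative events occurred in Galholm. Condition met.
  (b) The amount in controversy is USD 252,000, above the USD 75,000 ceiling. The proviso rescues it, though: the operative events occurred in Galholm. Condition met.
  (c) The amount in controversy is $252,000, which meets the USD 15,000 floor, so one alternative holds. Satisfied.
  (d) Odell Mercantile is organised under the laws of Galholm. Satisfied.
  → All conditions met; jurisdiction exists.
The Galholm Court of Common Pleas:
  (a) The claim is a tort claim, not a consumer claim, which satisfies one of the alternatives. Condition met.
  (b) The plaintiff resides in Galbourne, which is not Galholm, so this disjunct is met. And the carve-out is inapplicable — no defendant resides in Galholm (they reside in Selport, Galbourne, Selport). Condition met.
  (c) Odell Mercantile has its principal place of business in Selport. Met.
  (d) Odell Mercantile is organised under the laws of Galholm. Satisfied.
  → All conditions met; jurisdiction exists.
The Superior Court of Palbourne:
  (a) The claim is a tort claim, not a consumer claim, so one alternative holds. Satisfied.
  (b) The plaintiff resides in Galbourne. Condition met.
  (c) The plaintiff resides in Galbourne, which is not Palbourne, which satisfies one of the alternatives. Satisfied.
  (d) The amount in controversy is 252,000 dollars, which meets the 15,000 dollars floor. The carve-out does not apply: the plaintiff resides in Galbourne, not Palbourne. Condition met.
  → Every requirement is satisfied — jurisdiction.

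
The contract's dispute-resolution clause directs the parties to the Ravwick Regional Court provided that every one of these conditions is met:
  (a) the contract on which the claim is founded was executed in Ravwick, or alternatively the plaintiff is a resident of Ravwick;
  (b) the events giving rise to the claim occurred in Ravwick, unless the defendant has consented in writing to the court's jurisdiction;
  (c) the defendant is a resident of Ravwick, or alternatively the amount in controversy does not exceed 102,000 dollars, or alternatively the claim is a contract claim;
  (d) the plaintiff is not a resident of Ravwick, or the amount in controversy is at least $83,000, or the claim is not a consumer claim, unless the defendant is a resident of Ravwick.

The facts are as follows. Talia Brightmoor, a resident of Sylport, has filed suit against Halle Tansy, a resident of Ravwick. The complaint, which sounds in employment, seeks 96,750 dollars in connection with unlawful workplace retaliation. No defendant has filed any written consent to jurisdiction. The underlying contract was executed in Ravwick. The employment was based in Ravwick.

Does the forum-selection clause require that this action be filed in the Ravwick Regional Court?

The Ravwick Regional Court:
  (a) The contract was executed in Ravwick, so this disjunct is met. Satisfied.
  (b) The operative events occurred in Ravwick. Met.
  (c) The defendant resides in Ravwick, so one alternative holds. Satisfied.
  (d) The plaintiff resides in Sylport, which is not Ravwick, so this disjunct is met. Met.
  → The clause applies.

Yes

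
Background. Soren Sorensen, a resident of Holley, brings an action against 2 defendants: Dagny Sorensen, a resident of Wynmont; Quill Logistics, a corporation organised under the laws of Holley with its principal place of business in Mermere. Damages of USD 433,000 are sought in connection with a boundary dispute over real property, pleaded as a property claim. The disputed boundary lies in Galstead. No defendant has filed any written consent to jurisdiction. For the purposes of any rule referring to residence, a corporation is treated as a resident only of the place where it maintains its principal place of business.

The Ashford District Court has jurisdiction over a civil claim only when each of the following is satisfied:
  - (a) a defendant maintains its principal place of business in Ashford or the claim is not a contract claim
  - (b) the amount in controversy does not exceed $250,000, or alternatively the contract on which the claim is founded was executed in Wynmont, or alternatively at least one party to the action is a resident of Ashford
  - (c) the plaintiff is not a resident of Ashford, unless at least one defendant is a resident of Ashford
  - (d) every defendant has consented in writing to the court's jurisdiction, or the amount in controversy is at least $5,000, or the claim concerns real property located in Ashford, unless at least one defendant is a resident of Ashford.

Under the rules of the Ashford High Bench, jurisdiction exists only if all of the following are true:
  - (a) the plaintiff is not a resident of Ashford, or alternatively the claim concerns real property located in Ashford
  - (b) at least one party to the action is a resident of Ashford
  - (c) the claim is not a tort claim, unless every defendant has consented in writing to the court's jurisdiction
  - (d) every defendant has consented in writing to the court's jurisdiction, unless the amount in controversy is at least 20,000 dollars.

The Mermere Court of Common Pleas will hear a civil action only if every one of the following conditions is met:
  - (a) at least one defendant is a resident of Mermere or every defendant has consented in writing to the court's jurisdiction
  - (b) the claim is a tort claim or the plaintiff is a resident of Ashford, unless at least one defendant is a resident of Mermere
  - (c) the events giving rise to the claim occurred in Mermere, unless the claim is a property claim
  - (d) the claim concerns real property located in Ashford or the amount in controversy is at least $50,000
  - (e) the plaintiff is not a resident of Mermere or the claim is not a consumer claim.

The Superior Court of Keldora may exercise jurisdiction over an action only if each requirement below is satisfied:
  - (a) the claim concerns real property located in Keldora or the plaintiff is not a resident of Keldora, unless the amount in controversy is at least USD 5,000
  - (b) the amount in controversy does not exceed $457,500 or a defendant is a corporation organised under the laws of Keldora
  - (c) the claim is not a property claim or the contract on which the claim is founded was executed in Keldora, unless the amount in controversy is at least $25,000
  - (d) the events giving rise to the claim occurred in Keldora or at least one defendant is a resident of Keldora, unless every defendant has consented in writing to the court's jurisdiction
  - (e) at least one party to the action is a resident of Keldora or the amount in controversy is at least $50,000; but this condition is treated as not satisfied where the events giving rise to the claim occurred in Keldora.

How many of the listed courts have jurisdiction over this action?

The Ashford District Court:
  (a) The claim is a property claim, not a contract claim, so this disjunct is met. Met.
  (b) The amount in controversy is 433,000 dollars, above the 250,000 dollars ceiling; no contract (and hence no place of execution) is alleged; no party resides in Ashford — no alternative holds. Not met.
  (c) The plaintiff resides in Holley, which is not Ashford. Condition met.
  (d) The amount in controversy is USD 433,000, which meets the USD 5,000 floor — that alternative is enough. Satisfied.
  → The court lacks jurisdiction.
The Ashford High Bench:
  (a) The plaintiff resides in Holley, which is not Ashford, so this disjunct is met. Condition met.
  (b) No party resides in Ashford. Condition not met.
  (c) The claim is a property claim, not a tort claim. Satisfied.
  (d) No such written consent has been filed. But the amount in controversy is $433,000, which meets the $20,000 floor, and the 'unless' clause therefore excuses the requirement. Met.
  → Not every requirement is met — no jurisdiction.
The Mermere Court of Common Pleas:
  (a) Quill Logistics resides in Mermere, which satisfies one of the alternatives. Satisfied.
  (b) The claim is a property claim, not a tort claim; the plaintiff resides in Holley, not Ashford — every alternative fails. But Quill Logistics resides in Mermere, and the 'unless' clause therefore excuses the requirement. Met.
  (c) The operative events occurred in Galstead, not Mermere. The proviso rescues it, though: the claim is a property claim. Met.
  (d) The amount in controversy is 433,000 dollars, which meets the 50,000 dollars floor, so this disjunct is met. Condition met.
  (e) The plaintiff resides in Holley, which is not Mermere, which satisfies one of the alternatives. Condition met.
  → The court has jurisdiction.
The Superior Court of Keldora:
  (a) The plaintiff resides in Holley, which is not Keldora, so this disjunct is met. Satisfied.
  (b) The amount in controversy is USD 433,000, within the USD 457,500 ceiling, which satisfies one of the alternatives. Condition met.
  (c) The claim is a property claim; no contract (and hence no place of execution) is alleged — none of the alternatives is met. The proviso rescues it, though: the amount in controversy is USD 433,000, which meets the $25,000 floor. Met.
  (d) The operative events occurred in Galstead, not Keldora; no defendant resides in Keldora (they reside in Wynmont, Mermere) — every alternative fails. Nor does the 'unless' clause help: no such written consent has been filed. Not met.
  (e) The amount in controversy is USD 433,000, which meets the USD 50,000 floor, so this disjunct is met. The carve-out does not apply: the operative events occurred in Galstead, not Keldora. Satisfied.
  → The court lacks jurisdiction.
Courts with jurisdiction: the Mermere Court of Common Pleas — 1 in total.

1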